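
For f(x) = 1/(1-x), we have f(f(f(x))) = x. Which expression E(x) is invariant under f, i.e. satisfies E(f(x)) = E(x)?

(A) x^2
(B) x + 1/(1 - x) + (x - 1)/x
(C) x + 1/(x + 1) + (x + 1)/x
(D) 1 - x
B

Replace x by f(x) = 1/(1 - x) in each option and simplify. As a quick numerical cross-check, also compare E(4) with E(f(4)) = E(-1/3).

(A) x^2  ->  (1/(1 - x))^2 = (x - 1)^(-2); check: E(4) = 16 but E(-1/3) = 1/9.   [not invariant]
(B) x + 1/(1 - x) + (x - 1)/x  ->  (1/(1 - x)) + 1/(1 - (1/(1 - x))) + ((1/(1 - x)) - 1)/(1/(1 - x)), which simplifies back to x + 1/(1 - x) + (x - 1)/x; check: E(4) = 53/12, E(-1/3) = 53/12.   [invariant]
(C) x + 1/(x + 1) + (x + 1)/x  ->  (1/(1 - x)) + 1/((1/(1 - x)) + 1) + ((1/(1 - x)) + 1)/(1/(1 - x)) = (-x^3 + 6x^2 - 11x + 7)/(x^2 - 3x + 2); check: E(4) = 109/20 but E(-1/3) = -5/6.   [not invariant]
(D) 1 - x  ->  1 - (1/(1 - x)) = x/(x - 1); check: E(4) = -3 but E(-1/3) = 4/3.   [not invariant]

Only (B) is unchanged. Indeed f(f(x)) = 1/(1 - 1/(1-x)) = (1-x)/(-x) = (x-1)/x, so E(x) = x + f(x) + f(f(x)) is the sum over the whole 3-cycle; applying f just permutes the three terms cyclically (x -> f(x) -> f(f(x)) -> x), leaving the sum unchanged.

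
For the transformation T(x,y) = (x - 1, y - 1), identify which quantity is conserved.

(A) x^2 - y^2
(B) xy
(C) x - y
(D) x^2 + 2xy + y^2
C

An expression E(x,y) is invariant under T if E(T(x,y)) = E(x,y). Here T(x,y) = (x - 1, y - 1).
Substitute the transformed coordinates into each option and compare with the original:
(A) x^2 - y^2  ->  (x - 1)^2 - (y - 1)^2 = x^2 - 2x - y^2 + 2y   [differs from x^2 - y^2: not invariant]
(B) xy  ->  (x - 1)(y - 1) = xy - x - y + 1   [differs from xy: not invariant]
(C) x - y  ->  (x - 1) - (y - 1) = x - y   [equals x - y: invariant]
(D) x^2 + 2xy + y^2  ->  (x - 1)^2 + 2(x - 1)(y - 1) + (y - 1)^2 = x^2 + 2xy - 4x + y^2 - 4y + 4   [differs from x^2 + 2xy + y^2: not invariant]

Only option (C), x - y, is unchanged by the transformation.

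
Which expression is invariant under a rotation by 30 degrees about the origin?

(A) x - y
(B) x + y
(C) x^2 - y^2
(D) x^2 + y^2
D

A rotation by 30 degrees sends (x, y) to (sqrt(3)x/2 - y/2, x/2 + sqrt(3)y/2).
Substitute the transformed coordinates into each option and compare with the original:
(A) x - y  ->  (sqrt(3)x/2 - y/2) - (x/2 + sqrt(3)y/2) = -x/2 + sqrt(3)x/2 - sqrt(3)y/2 - y/2   [differs from x - y: not invariant]
(B) x + y  ->  (sqrt(3)x/2 - y/2) + (x/2 + sqrt(3)y/2) = x/2 + sqrt(3)x/2 - y/2 + sqrt(3)y/2   [differs from x + y: not invariant]
(C) x^2 - y^2  ->  (sqrt(3)x/2 - y/2)^2 - (x/2 + sqrt(3)y/2)^2 = x^2/2 - sqrt(3)xy - y^2/2   [differs from x^2 - y^2: not invariant]
(D) x^2 + y^2  ->  (sqrt(3)x/2 - y/2)^2 + (x/2 + sqrt(3)y/2)^2 = x^2 + y^2   [equals x^2 + y^2: invariant]

Only option (D), x^2 + y^2, is unchanged by the transformation.
Geometrically, x^2 + y^2 is the squared distance from the origin, which every rotation about the origin preserves.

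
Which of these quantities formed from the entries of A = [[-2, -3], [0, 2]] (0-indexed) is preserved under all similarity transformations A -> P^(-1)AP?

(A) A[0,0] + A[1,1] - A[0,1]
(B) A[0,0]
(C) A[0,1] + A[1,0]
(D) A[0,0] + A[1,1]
D

A[0,0] + A[1,1] is the trace of A. By the cyclic property of the trace, tr(P^(-1)AP) = tr(APP^(-1)) = tr(A), so it is the same for every matrix similar to A.

The other combinations are not similarity invariants. For example, take P = [[1, 1], [1, 2]] (det P = 1), so P^(-1) = [[2, -1], [-1, 1]] and
B = P^(-1)AP = [[-12, -20], [7, 12]].
Evaluating each option on A and on B:
(A) A[0,0] + A[1,1] - A[0,1]: 3 for A, 20 for B -> changes
(B) A[0,0]: -2 for A, -12 for B -> changes
(C) A[0,1] + A[1,0]: -3 for A, -13 for B -> changes
(D) A[0,0] + A[1,1]: 0 for A, 0 for B -> unchanged

Only (D) A[0,0] + A[1,1] = 0 survives (and it does so for every P, not just this one), so it is the invariant.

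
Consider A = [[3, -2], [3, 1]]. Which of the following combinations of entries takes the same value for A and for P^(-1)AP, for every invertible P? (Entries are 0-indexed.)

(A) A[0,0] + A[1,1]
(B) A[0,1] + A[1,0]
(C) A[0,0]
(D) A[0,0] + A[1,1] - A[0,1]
A

A[0,0] + A[1,1] is the trace of A. By the cyclic property of the trace, tr(P^(-1)AP) = tr(APP^(-1)) = tr(A), so it is the same for every matrix similar to A.

The other combinations are not similarity invariants. For example, take P = [[2, 1], [1, 1]] (det P = 1), so P^(-1) = [[1, -1], [-1, 2]] and
B = P^(-1)AP = [[-3, -3], [10, 7]].
Evaluating each option on A and on B:
(A) A[0,0] + A[1,1]: 4 for A, 4 for B -> unchanged
(B) A[0,1] + A[1,0]: 1 for A, 7 for B -> changes
(C) A[0,0]: 3 for A, -3 for B -> changes
(D) A[0,0] + A[1,1] - A[0,1]: 6 for A, 7 for B -> changes

Only (A) A[0,0] + A[1,1] = 4 survives (and it does so for every P, not just this one), so it is the invariant.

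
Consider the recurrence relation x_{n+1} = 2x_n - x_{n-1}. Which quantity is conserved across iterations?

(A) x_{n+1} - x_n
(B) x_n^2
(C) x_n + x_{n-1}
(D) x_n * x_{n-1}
A

For the recurrence x_{n+1} = 2x_n - x_{n-1}:

If x_{n+1} = 2x_n - x_{n-1}, then:
x_{n+1} - x_n = x_n - x_{n-1}
The first difference is constant throughout the sequence.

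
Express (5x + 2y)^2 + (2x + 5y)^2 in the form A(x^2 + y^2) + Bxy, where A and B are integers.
29(x^2 + y^2) + 40xy

Expanding: (5x + 2y)^2 = 25x^2 + 20xy + 4y^2
(2x + 5y)^2 = 4x^2 + 20xy + 25y^2
Sum = (25+4)(x^2+y^2) + 40xy = 29(x^2 + y^2) + 40xy
This is symmetric in x and y.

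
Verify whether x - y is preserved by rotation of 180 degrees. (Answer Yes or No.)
No

Applying rotation by 180 degrees: x' = x*cos(180 degrees) - y*sin(180 degrees) = -x, y' = x*sin(180 degrees) + y*cos(180 degrees) = -y

Substituting into x - y:
(-x) - (-y)
= -x + y

This differs from the original expression x - y, so it is NOT invariant.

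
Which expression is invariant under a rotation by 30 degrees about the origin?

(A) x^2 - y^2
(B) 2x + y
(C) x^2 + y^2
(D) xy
C

A rotation by 30 degrees sends (x, y) to (sqrt(3)x/2 - y/2, x/2 + sqrt(3)y/2).
Substitute the transformed coordinates into each option and compare with the original:
(A) x^2 - y^2  ->  (sqrt(3)x/2 - y/2)^2 - (x/2 + sqrt(3)y/2)^2 = x^2/2 - sqrt(3)xy - y^2/2   [differs from x^2 - y^2: not invariant]
(B) 2x + y  ->  2(sqrt(3)x/2 - y/2) + (x/2 + sqrt(3)y/2) = x/2 + sqrt(3)x - y + sqrt(3)y/2   [differs from 2x + y: not invariant]
(C) x^2 + y^2  ->  (sqrt(3)x/2 - y/2)^2 + (x/2 + sqrt(3)y/2)^2 = x^2 + y^2   [equals x^2 + y^2: invariant]
(D) xy  ->  (sqrt(3)x/2 - y/2)(x/2 + sqrt(3)y/2) = sqrt(3)x^2/4 + xy/2 - sqrt(3)y^2/4   [differs from xy: not invariant]

Only option (C), x^2 + y^2, is unchanged by the transformation.
Geometrically, x^2 + y^2 is the squared distance from the origin, which every rotation about the origin preserves.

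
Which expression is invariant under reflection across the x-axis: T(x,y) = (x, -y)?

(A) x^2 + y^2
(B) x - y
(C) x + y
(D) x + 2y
A

The map is reflection across the x-axis: T(x,y) = (x, -y).
Substitute the transformed coordinates into each option and compare with the original:
(A) x^2 + y^2  ->  (x)^2 + (-y)^2 = x^2 + y^2   [equals x^2 + y^2: invariant]
(B) x - y  ->  (x) - (-y) = x + y   [differs from x - y: not invariant]
(C) x + y  ->  (x) + (-y) = x - y   [differs from x + y: not invariant]
(D) x + 2y  ->  (x) + 2(-y) = x - 2y   [differs from x + 2y: not invariant]

Only option (A), x^2 + y^2, is unchanged by the transformation.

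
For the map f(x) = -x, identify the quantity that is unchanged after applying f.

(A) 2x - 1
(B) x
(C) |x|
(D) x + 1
C

For f(x) = -x:
Applying f replaces x by -x. Since |-x| = |x|, the absolute value is unchanged by f, whereas x -> -x, 2x - 1 -> -2x - 1 and x + 1 -> -x + 1 all change.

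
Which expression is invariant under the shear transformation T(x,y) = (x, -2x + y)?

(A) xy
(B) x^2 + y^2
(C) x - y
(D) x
D

Under the shear T(x,y) = (x, -2x + y):
Substitute the transformed coordinates into each option and compare with the original:
(A) xy  ->  (x)(-2x + y) = -2x^2 + xy   [differs from xy: not invariant]
(B) x^2 + y^2  ->  (x)^2 + (-2x + y)^2 = 5x^2 - 4xy + y^2   [differs from x^2 + y^2: not invariant]
(C) x - y  ->  (x) - (-2x + y) = 3x - y   [differs from x - y: not invariant]
(D) x  ->  (x) = x   [equals x: invariant]

Only option (D), x, is unchanged by the transformation.
A vertical shear moves points parallel to the y-axis, so the x-coordinate (and any function of x alone) is unchanged.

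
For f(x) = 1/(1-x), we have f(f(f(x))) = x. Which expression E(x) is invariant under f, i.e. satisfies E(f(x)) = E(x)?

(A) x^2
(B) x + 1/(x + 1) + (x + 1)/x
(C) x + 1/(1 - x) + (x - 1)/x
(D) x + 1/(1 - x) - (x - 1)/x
C

Replace x by f(x) = 1/(1 - x) in each option and simplify. As a quick numerical cross-check, also compare E(3) with E(f(3)) = E(-1/2).

(A) x^2  ->  (1/(1 - x))^2 = (x - 1)^(-2); check: E(3) = 9 but E(-1/2) = 1/4.   [not invariant]
(B) x + 1/(x + 1) + (x + 1)/x  ->  (1/(1 - x)) + 1/((1/(1 - x)) + 1) + ((1/(1 - x)) + 1)/(1/(1 - x)) = (-x^3 + 6x^2 - 11x + 7)/(x^2 - 3x + 2); check: E(3) = 55/12 but E(-1/2) = 1/2.   [not invariant]
(C) x + 1/(1 - x) + (x - 1)/x  ->  (1/(1 - x)) + 1/(1 - (1/(1 - x))) + ((1/(1 - x)) - 1)/(1/(1 - x)), which simplifies back to x + 1/(1 - x) + (x - 1)/x; check: E(3) = 19/6, E(-1/2) = 19/6.   [invariant]
(D) x + 1/(1 - x) - (x - 1)/x  ->  (1/(1 - x)) + 1/(1 - (1/(1 - x))) - ((1/(1 - x)) - 1)/(1/(1 - x)) = (x^2(1 - x) - x + (x - 1)^2)/(x(x - 1)); check: E(3) = 11/6 but E(-1/2) = -17/6.   [not invariant]

Only (C) is unchanged. Indeed f(f(x)) = 1/(1 - 1/(1-x)) = (1-x)/(-x) = (x-1)/x, so E(x) = x + f(x) + f(f(x)) is the sum over the whole 3-cycle; applying f just permutes the three terms cyclically (x -> f(x) -> f(f(x)) -> x), leaving the sum unchanged.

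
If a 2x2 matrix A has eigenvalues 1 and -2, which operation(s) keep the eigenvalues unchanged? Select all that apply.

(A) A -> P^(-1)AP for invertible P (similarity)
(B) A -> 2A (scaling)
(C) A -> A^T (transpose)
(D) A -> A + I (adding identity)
A and C

Eigenvalues are preserved by:
1. Similarity transformations: A -> P^(-1)AP (same characteristic polynomial)
2. Transpose: A^T has the same eigenvalues as A

Eigenvalues are NOT preserved by:
- Adding identity: eigenvalues become 1+1, -2+1
- Scaling: eigenvalues become 2, -4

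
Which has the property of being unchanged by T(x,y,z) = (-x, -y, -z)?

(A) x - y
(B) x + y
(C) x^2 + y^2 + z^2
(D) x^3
C

Apply T(x,y,z) = (-x, -y, -z) to each option, i.e. replace (x, y, z) by the transformed coordinates.
Substitute the transformed coordinates into each option and compare with the original:
(A) x - y  ->  (-x) - (-y) = -x + y   [differs from x - y: not invariant]
(B) x + y  ->  (-x) + (-y) = -x - y   [differs from x + y: not invariant]
(C) x^2 + y^2 + z^2  ->  (-x)^2 + (-y)^2 + (-z)^2 = x^2 + y^2 + z^2   [equals x^2 + y^2 + z^2: invariant]
(D) x^3  ->  (-x)^3 = -x^3   [differs from x^3: not invariant]

Only option (C), x^2 + y^2 + z^2, is unchanged by the transformation.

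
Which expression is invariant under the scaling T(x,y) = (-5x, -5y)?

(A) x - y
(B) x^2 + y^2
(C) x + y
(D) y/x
D

Under the uniform scaling T(x,y) = (-5x, -5y):
Substitute the transformed coordinates into each option and compare with the original:
(A) x - y  ->  (-5x) - (-5y) = -5x + 5y   [differs from x - y: not invariant]
(B) x^2 + y^2  ->  (-5x)^2 + (-5y)^2 = 25x^2 + 25y^2   [differs from x^2 + y^2: not invariant]
(C) x + y  ->  (-5x) + (-5y) = -5x - 5y   [differs from x + y: not invariant]
(D) y/x  ->  (-5y)/(-5x) = y/x   [equals y/x: invariant]

Only option (D), y/x, is unchanged by the transformation.
The common factor -5 cancels in a ratio of coordinates, while sums, products and sums of squares pick up factors of -5 or 25.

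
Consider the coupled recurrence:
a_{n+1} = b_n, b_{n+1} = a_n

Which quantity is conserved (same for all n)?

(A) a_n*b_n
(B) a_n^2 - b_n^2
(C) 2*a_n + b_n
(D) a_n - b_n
A

Replace a_n by a_{n+1} = b_n and b_n by b_{n+1} = a_n in each option and simplify:
(A) a_n*b_n  ->  (b_n)*(a_n) = a_n*b_n   [conserved]
(B) a_n^2 - b_n^2  ->  (b_n)^2 - (a_n)^2 = -a_n^2 + b_n^2   [not conserved]
(C) 2*a_n + b_n  ->  2*(b_n) + (a_n) = a_n + 2*b_n   [not conserved]
(D) a_n - b_n  ->  (b_n) - (a_n) = -a_n + b_n   [not conserved]

Only (A) a_n*b_n returns to itself after one step, so it is the conserved quantity.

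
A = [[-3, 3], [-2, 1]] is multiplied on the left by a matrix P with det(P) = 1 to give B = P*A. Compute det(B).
3

By the multiplicative property of determinants, det(B) = det(P*A) = det(P) * det(A) = det(A),
so the determinant is invariant under multiplication by any determinant-1 matrix; we just need det(A).

det(A) = (-3)(1) - (3)(-2) = -3 - (-6) = 3

Therefore det(B) = 1 * 3 = 3.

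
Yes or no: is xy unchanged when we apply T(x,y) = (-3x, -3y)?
No

Substitute T(x,y) = (-3x, -3y) into the expression and compare with the original.

Original: xy
After applying T: (-3x)(-3y) = 9xy

This differs from the original xy (difference: 8xy), so the expression is NOT invariant.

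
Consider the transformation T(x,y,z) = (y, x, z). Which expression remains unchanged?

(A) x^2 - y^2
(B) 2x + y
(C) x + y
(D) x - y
C

Apply T(x,y,z) = (y, x, z) to each option, i.e. replace (x, y, z) by the transformed coordinates.
Substitute the transformed coordinates into each option and compare with the original:
(A) x^2 - y^2  ->  (y)^2 - (x)^2 = -x^2 + y^2   [differs from x^2 - y^2: not invariant]
(B) 2x + y  ->  2(y) + (x) = x + 2y   [differs from 2x + y: not invariant]
(C) x + y  ->  (y) + (x) = x + y   [equals x + y: invariant]
(D) x - y  ->  (y) - (x) = -x + y   [differs from x - y: not invariant]

Only option (C), x + y, is unchanged by the transformation.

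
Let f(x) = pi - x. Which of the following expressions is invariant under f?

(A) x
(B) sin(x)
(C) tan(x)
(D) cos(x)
B

For f(x) = pi - x:
sin(pi - x) = sin(x), so sine is invariant under this transformation.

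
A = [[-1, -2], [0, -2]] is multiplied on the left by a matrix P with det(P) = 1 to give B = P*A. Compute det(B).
2

By the multiplicative property of determinants, det(B) = det(P*A) = det(P) * det(A) = det(A),
so the determinant is invariant under multiplication by any determinant-1 matrix; we just need det(A).

det(A) = (-1)(-2) - (-2)(0) = 2 - 0 = 2

Therefore det(B) = 1 * 2 = 2.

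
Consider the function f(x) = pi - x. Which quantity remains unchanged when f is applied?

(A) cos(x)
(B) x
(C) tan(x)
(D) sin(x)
D

For f(x) = pi - x:
sin(pi - x) = sin(x), so sine is invariant under this transformation.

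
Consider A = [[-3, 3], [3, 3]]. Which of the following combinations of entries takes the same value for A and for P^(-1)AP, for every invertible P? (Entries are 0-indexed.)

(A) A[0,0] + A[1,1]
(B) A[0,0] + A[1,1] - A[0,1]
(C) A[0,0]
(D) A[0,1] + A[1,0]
A

A[0,0] + A[1,1] is the trace of A. By the cyclic property of the trace, tr(P^(-1)AP) = tr(APP^(-1)) = tr(A), so it is the same for every matrix similar to A.

The other combinations are not similarity invariants. For example, take P = [[1, 2], [0, 1]] (det P = 1), so P^(-1) = [[1, -2], [0, 1]] and
B = P^(-1)AP = [[-9, -21], [3, 9]].
Evaluating each option on A and on B:
(A) A[0,0] + A[1,1]: 0 for A, 0 for B -> unchanged
(B) A[0,0] + A[1,1] - A[0,1]: -3 for A, 21 for B -> changes
(C) A[0,0]: -3 for A, -9 for B -> changes
(D) A[0,1] + A[1,0]: 6 for A, -18 for B -> changes

Only (A) A[0,0] + A[1,1] = 0 survives (and it does so for every P, not just this one), so it is the invariant.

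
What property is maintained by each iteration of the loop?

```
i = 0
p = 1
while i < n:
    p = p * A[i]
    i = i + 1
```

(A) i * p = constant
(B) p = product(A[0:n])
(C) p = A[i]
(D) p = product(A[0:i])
D

A loop invariant must hold before the first iteration and be re-established by every execution of the body.

(D) p = product(A[0:i]): Initially i = 0 and p = 1 = product of the empty slice A[0:0]. If p = product(A[0:i]) holds at the top of an iteration, the body sets p to product(A[0:i]) * A[i] = product(A[0:i+1]) and then i to i+1, so the property is restored. At exit i = n, giving p = product(A[0:n]).

The other options fail:
(A) i * p = constant: initially i * p = 0, but after one iteration it is 1 * A[0], which is nonzero in general.
(B) p = product(A[0:n]): false before the loop (p = 1, not the full product) -- it only becomes true at exit.
(C) p = A[i]: after the first iteration p = A[0] but i = 1; in general p is a product of several elements, not a single one.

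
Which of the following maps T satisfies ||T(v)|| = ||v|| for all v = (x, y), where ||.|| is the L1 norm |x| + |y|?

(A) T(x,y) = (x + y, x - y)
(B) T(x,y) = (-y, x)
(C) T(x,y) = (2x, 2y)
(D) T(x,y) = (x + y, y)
B

A transformation preserves a norm if ||T(v)|| = ||v|| for every v; a single vector where the norm changes rules an option out.

(A) T(x,y) = (x + y, x - y): v = (1, 0) has norm |1| + |0| = 1, but T(v) = (1, 1) has norm 2 -- not preserved.
(B) T(x,y) = (-y, x): preserves the norm -- it only permutes the coordinates and/or flips signs, which leaves |x| + |y| unchanged.
(C) T(x,y) = (2x, 2y): v = (1, 0) has norm |1| + |0| = 1, but T(v) = (2, 0) has norm 2 -- not preserved.
(D) T(x,y) = (x + y, y): v = (0, 1) has norm |0| + |1| = 1, but T(v) = (1, 1) has norm 2 -- not preserved.

Therefore the answer is (B).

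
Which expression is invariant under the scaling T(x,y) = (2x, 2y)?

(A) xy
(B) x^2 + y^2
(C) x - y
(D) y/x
D

Under the uniform scaling T(x,y) = (2x, 2y):
Substitute the transformed coordinates into each option and compare with the original:
(A) xy  ->  (2x)(2y) = 4xy   [differs from xy: not invariant]
(B) x^2 + y^2  ->  (2x)^2 + (2y)^2 = 4x^2 + 4y^2   [differs from x^2 + y^2: not invariant]
(C) x - y  ->  (2x) - (2y) = 2x - 2y   [differs from x - y: not invariant]
(D) y/x  ->  (2y)/(2x) = y/x   [equals y/x: invariant]

Only option (D), y/x, is unchanged by the transformation.
The common factor 2 cancels in a ratio of coordinates, while sums, products and sums of squares pick up factors of 2 or 4.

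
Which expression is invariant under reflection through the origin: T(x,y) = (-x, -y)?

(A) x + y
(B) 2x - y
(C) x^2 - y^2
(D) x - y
C

The map is reflection through the origin: T(x,y) = (-x, -y).
Substitute the transformed coordinates into each option and compare with the original:
(A) x + y  ->  (-x) + (-y) = -x - y   [differs from x + y: not invariant]
(B) 2x - y  ->  2(-x) - (-y) = -2x + y   [differs from 2x - y: not invariant]
(C) x^2 - y^2  ->  (-x)^2 - (-y)^2 = x^2 - y^2   [equals x^2 - y^2: invariant]
(D) x - y  ->  (-x) - (-y) = -x + y   [differs from x - y: not invariant]

Only option (C), x^2 - y^2, is unchanged by the transformation.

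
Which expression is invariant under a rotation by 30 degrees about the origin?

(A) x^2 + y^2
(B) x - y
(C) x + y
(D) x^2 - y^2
A

A rotation by 30 degrees sends (x, y) to (sqrt(3)x/2 - y/2, x/2 + sqrt(3)y/2).
Substitute the transformed coordinates into each option and compare with the original:
(A) x^2 + y^2  ->  (sqrt(3)x/2 - y/2)^2 + (x/2 + sqrt(3)y/2)^2 = x^2 + y^2   [equals x^2 + y^2: invariant]
(B) x - y  ->  (sqrt(3)x/2 - y/2) - (x/2 + sqrt(3)y/2) = -x/2 + sqrt(3)x/2 - sqrt(3)y/2 - y/2   [differs from x - y: not invariant]
(C) x + y  ->  (sqrt(3)x/2 - y/2) + (x/2 + sqrt(3)y/2) = x/2 + sqrt(3)x/2 - y/2 + sqrt(3)y/2   [differs from x + y: not invariant]
(D) x^2 - y^2  ->  (sqrt(3)x/2 - y/2)^2 - (x/2 + sqrt(3)y/2)^2 = x^2/2 - sqrt(3)xy - y^2/2   [differs from x^2 - y^2: not invariant]

Only option (A), x^2 + y^2, is unchanged by the transformation.
Geometrically, x^2 + y^2 is the squared distance from the origin, which every rotation about the origin preserves.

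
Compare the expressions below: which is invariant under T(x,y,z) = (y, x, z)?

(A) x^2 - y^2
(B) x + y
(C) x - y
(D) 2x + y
B

Apply T(x,y,z) = (y, x, z) to each option, i.e. replace (x, y, z) by the transformed coordinates.
Substitute the transformed coordinates into each option and compare with the original:
(A) x^2 - y^2  ->  (y)^2 - (x)^2 = -x^2 + y^2   [differs from x^2 - y^2: not invariant]
(B) x + y  ->  (y) + (x) = x + y   [equals x + y: invariant]
(C) x - y  ->  (y) - (x) = -x + y   [differs from x - y: not invariant]
(D) 2x + y  ->  2(y) + (x) = x + 2y   [differs from 2x + y: not invariant]

Only option (B), x + y, is unchanged by the transformation.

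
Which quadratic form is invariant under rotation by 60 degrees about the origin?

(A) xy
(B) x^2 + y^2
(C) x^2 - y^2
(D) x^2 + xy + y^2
B

Rotation by 60 degrees sends (x, y) to (x/2 - sqrt(3)y/2, sqrt(3)x/2 + y/2).
Substitute the transformed coordinates into each option and compare with the original:
(A) xy  ->  (x/2 - sqrt(3)y/2)(sqrt(3)x/2 + y/2) = sqrt(3)x^2/4 - xy/2 - sqrt(3)y^2/4   [differs from xy: not invariant]
(B) x^2 + y^2  ->  (x/2 - sqrt(3)y/2)^2 + (sqrt(3)x/2 + y/2)^2 = x^2 + y^2   [equals x^2 + y^2: invariant]
(C) x^2 - y^2  ->  (x/2 - sqrt(3)y/2)^2 - (sqrt(3)x/2 + y/2)^2 = -x^2/2 - sqrt(3)xy + y^2/2   [differs from x^2 - y^2: not invariant]
(D) x^2 + xy + y^2  ->  (x/2 - sqrt(3)y/2)^2 + (x/2 - sqrt(3)y/2)(sqrt(3)x/2 + y/2) + (sqrt(3)x/2 + y/2)^2 = sqrt(3)x^2/4 + x^2 - xy/2 - sqrt(3)y^2/4 + y^2   [differs from x^2 + xy + y^2: not invariant]

Only option (B), x^2 + y^2, is unchanged by the transformation.
x^2 + y^2 is the squared distance from the origin, which rotations preserve.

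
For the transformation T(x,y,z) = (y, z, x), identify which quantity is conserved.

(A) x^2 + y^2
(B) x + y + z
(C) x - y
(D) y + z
B

Apply T(x,y,z) = (y, z, x) to each option, i.e. replace (x, y, z) by the transformed coordinates.
Substitute the transformed coordinates into each option and compare with the original:
(A) x^2 + y^2  ->  (y)^2 + (z)^2 = y^2 + z^2   [differs from x^2 + y^2: not invariant]
(B) x + y + z  ->  (y) + (z) + (x) = x + y + z   [equals x + y + z: invariant]
(C) x - y  ->  (y) - (z) = y - z   [differs from x - y: not invariant]
(D) y + z  ->  (z) + (x) = x + z   [differs from y + z: not invariant]

Only option (B), x + y + z, is unchanged by the transformation.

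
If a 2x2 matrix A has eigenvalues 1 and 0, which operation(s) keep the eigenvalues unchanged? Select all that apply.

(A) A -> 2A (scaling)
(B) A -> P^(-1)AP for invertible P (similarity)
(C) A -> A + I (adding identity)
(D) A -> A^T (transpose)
B and D

Eigenvalues are preserved by:
1. Similarity transformations: A -> P^(-1)AP (same characteristic polynomial)
2. Transpose: A^T has the same eigenvalues as A

Eigenvalues are NOT preserved by:
- Adding identity: eigenvalues become 1+1, 0+1
- Scaling: eigenvalues become 2, 0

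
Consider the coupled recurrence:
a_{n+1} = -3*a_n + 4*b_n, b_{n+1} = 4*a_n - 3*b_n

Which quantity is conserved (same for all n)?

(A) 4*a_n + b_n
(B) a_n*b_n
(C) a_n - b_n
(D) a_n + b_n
D

Replace a_n by a_{n+1} = -3*a_n + 4*b_n and b_n by b_{n+1} = 4*a_n - 3*b_n in each option and simplify:
(A) 4*a_n + b_n  ->  4*(-3*a_n + 4*b_n) + (4*a_n - 3*b_n) = -8*a_n + 13*b_n   [not conserved]
(B) a_n*b_n  ->  (-3*a_n + 4*b_n)*(4*a_n - 3*b_n) = -12*a_n^2 + 25*a_n*b_n - 12*b_n^2   [not conserved]
(C) a_n - b_n  ->  (-3*a_n + 4*b_n) - (4*a_n - 3*b_n) = -7*a_n + 7*b_n   [not conserved]
(D) a_n + b_n  ->  (-3*a_n + 4*b_n) + (4*a_n - 3*b_n) = a_n + b_n   [conserved]

Only (D) a_n + b_n returns to itself after one step, so it is the conserved quantity.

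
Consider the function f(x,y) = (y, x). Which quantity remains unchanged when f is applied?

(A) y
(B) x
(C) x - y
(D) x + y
D

For f(x,y) = (y, x):
After applying f: x' = y, y' = x. So x' + y' = y + x = x + y.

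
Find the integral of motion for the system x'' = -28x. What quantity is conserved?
E = (x')^2 + 28x^2

Multiply the equation by x':
x' * x'' = -28x * x'
The left side is d/dt[(x')^2/2] and the right side is d/dt[-28x^2/2], so
d/dt[(x')^2/2 + 28x^2/2] = 0, i.e. (x')^2/2 + 28x^2/2 = constant.
Multiplying by 2, the integral of motion is E = (x')^2 + 28x^2.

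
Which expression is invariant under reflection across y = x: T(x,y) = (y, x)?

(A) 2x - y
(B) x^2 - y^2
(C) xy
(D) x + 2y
C

The map is reflection across y = x: T(x,y) = (y, x).
Substitute the transformed coordinates into each option and compare with the original:
(A) 2x - y  ->  2(y) - (x) = -x + 2y   [differs from 2x - y: not invariant]
(B) x^2 - y^2  ->  (y)^2 - (x)^2 = -x^2 + y^2   [differs from x^2 - y^2: not invariant]
(C) xy  ->  (y)(x) = xy   [equals xy: invariant]
(D) x + 2y  ->  (y) + 2(x) = 2x + y   [differs from x + 2y: not invariant]

Only option (C), xy, is unchanged by the transformation.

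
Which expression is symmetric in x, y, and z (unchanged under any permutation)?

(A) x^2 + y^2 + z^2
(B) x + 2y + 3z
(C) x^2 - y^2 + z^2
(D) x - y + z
A

A symmetric expression is unchanged when the variables are permuted; here the transformation to test is the swap (x, y) -> (y, x).
A symmetric expression must survive every permutation; the single swap x <-> y already eliminates the distractors, and the keyed expression is also unchanged by x <-> z and y <-> z (each variable enters it in exactly the same way).
Substitute the transformed coordinates into each option and compare with the original:
(A) x^2 + y^2 + z^2  ->  (y)^2 + (x)^2 + z^2 = x^2 + y^2 + z^2   [equals x^2 + y^2 + z^2: invariant]
(B) x + 2y + 3z  ->  (y) + 2(x) + 3z = 2x + y + 3z   [differs from x + 2y + 3z: not invariant]
(C) x^2 - y^2 + z^2  ->  (y)^2 - (x)^2 + z^2 = -x^2 + y^2 + z^2   [differs from x^2 - y^2 + z^2: not invariant]
(D) x - y + z  ->  (y) - (x) + z = -x + y + z   [differs from x - y + z: not invariant]

Only option (A), x^2 + y^2 + z^2, is unchanged by the transformation.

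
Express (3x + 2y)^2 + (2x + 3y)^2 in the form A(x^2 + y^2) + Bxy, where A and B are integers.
13(x^2 + y^2) + 24xy

Expanding: (3x + 2y)^2 = 9x^2 + 12xy + 4y^2
(2x + 3y)^2 = 4x^2 + 12xy + 9y^2
Sum = (9+4)(x^2+y^2) + 24xy = 13(x^2 + y^2) + 24xy
This is symmetric in x and y.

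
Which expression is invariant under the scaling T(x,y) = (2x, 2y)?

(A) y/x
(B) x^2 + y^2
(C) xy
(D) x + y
A

Under the uniform scaling T(x,y) = (2x, 2y):
Substitute the transformed coordinates into each option and compare with the original:
(A) y/x  ->  (2y)/(2x) = y/x   [equals y/x: invariant]
(B) x^2 + y^2  ->  (2x)^2 + (2y)^2 = 4x^2 + 4y^2   [differs from x^2 + y^2: not invariant]
(C) xy  ->  (2x)(2y) = 4xy   [differs from xy: not invariant]
(D) x + y  ->  (2x) + (2y) = 2x + 2y   [differs from x + y: not invariant]

Only option (A), y/x, is unchanged by the transformation.
The common factor 2 cancels in a ratio of coordinates, while sums, products and sums of squares pick up factors of 2 or 4.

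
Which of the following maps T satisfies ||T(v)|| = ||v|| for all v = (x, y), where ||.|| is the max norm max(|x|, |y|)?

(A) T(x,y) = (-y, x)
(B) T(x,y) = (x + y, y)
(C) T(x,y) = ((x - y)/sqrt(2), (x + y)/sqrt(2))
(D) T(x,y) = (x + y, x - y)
A

A transformation preserves a norm if ||T(v)|| = ||v|| for every v; a single vector where the norm changes rules an option out.

(A) T(x,y) = (-y, x): preserves the norm -- it only permutes the coordinates and/or flips signs, which leaves max(|x|, |y|) unchanged.
(B) T(x,y) = (x + y, y): v = (1, 1) has norm max(|1|, |1|) = 1, but T(v) = (2, 1) has norm 2 -- not preserved.
(C) T(x,y) = ((x - y)/sqrt(2), (x + y)/sqrt(2)): v = (1, 0) has norm max(|1|, |0|) = 1, but T(v) = (sqrt(2)/2, sqrt(2)/2) has norm sqrt(2)/2 -- not preserved.
(D) T(x,y) = (x + y, x - y): v = (1, 1) has norm max(|1|, |1|) = 1, but T(v) = (2, 0) has norm 2 -- not preserved.

Therefore the answer is (A).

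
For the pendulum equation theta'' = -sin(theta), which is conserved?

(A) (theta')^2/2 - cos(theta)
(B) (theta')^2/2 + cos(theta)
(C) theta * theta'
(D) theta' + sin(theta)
A

A first integral I satisfies dI/dt = 0 along every solution. Differentiate each option and use the equation of motion:
(A) d/dt[(theta')^2/2 - cos(theta)] = theta' theta'' + sin(theta) theta' = theta'(-sin(theta)) + theta' sin(theta) = 0
(B) d/dt[(theta')^2/2 + cos(theta)] = theta' theta'' - sin(theta) theta' = -2 theta' sin(theta), not identically 0
(C) d/dt[theta * theta'] = (theta')^2 + theta theta'' = (theta')^2 - theta sin(theta), not identically 0
(D) d/dt[theta' + sin(theta)] = theta'' + cos(theta) theta' = -sin(theta) + theta' cos(theta), not identically 0

Only (A) has zero time-derivative. This is the total energy: kinetic (theta')^2/2 plus potential -cos(theta).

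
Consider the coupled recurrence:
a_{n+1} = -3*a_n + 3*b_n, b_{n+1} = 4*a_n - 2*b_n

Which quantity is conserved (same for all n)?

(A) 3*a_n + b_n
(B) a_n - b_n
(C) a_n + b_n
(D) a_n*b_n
C

Replace a_n by a_{n+1} = -3*a_n + 3*b_n and b_n by b_{n+1} = 4*a_n - 2*b_n in each option and simplify:
(A) 3*a_n + b_n  ->  3*(-3*a_n + 3*b_n) + (4*a_n - 2*b_n) = -5*a_n + 7*b_n   [not conserved]
(B) a_n - b_n  ->  (-3*a_n + 3*b_n) - (4*a_n - 2*b_n) = -7*a_n + 5*b_n   [not conserved]
(C) a_n + b_n  ->  (-3*a_n + 3*b_n) + (4*a_n - 2*b_n) = a_n + b_n   [conserved]
(D) a_n*b_n  ->  (-3*a_n + 3*b_n)*(4*a_n - 2*b_n) = -12*a_n^2 + 18*a_n*b_n - 6*b_n^2   [not conserved]

Only (C) a_n + b_n returns to itself after one step, so it is the conserved quantity.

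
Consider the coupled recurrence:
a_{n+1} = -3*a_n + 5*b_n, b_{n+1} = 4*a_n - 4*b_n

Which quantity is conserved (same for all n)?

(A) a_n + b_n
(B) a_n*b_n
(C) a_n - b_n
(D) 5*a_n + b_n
A

Replace a_n by a_{n+1} = -3*a_n + 5*b_n and b_n by b_{n+1} = 4*a_n - 4*b_n in each option and simplify:
(A) a_n + b_n  ->  (-3*a_n + 5*b_n) + (4*a_n - 4*b_n) = a_n + b_n   [conserved]
(B) a_n*b_n  ->  (-3*a_n + 5*b_n)*(4*a_n - 4*b_n) = -12*a_n^2 + 32*a_n*b_n - 20*b_n^2   [not conserved]
(C) a_n - b_n  ->  (-3*a_n + 5*b_n) - (4*a_n - 4*b_n) = -7*a_n + 9*b_n   [not conserved]
(D) 5*a_n + b_n  ->  5*(-3*a_n + 5*b_n) + (4*a_n - 4*b_n) = -11*a_n + 21*b_n   [not conserved]

Only (A) a_n + b_n returns to itself after one step, so it is the conserved quantity.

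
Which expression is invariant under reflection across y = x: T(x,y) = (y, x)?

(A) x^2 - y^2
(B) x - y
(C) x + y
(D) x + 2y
C

The map is reflection across y = x: T(x,y) = (y, x).
Substitute the transformed coordinates into each option and compare with the original:
(A) x^2 - y^2  ->  (y)^2 - (x)^2 = -x^2 + y^2   [differs from x^2 - y^2: not invariant]
(B) x - y  ->  (y) - (x) = -x + y   [differs from x - y: not invariant]
(C) x + y  ->  (y) + (x) = x + y   [equals x + y: invariant]
(D) x + 2y  ->  (y) + 2(x) = 2x + y   [differs from x + 2y: not invariant]

Only option (C), x + y, is unchanged by the transformation.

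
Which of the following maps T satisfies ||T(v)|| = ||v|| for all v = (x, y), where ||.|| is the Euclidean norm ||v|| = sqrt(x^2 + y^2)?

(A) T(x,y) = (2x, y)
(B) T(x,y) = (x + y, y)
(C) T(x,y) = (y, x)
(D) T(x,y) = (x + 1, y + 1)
C

A transformation preserves a norm if ||T(v)|| = ||v|| for every v; a single vector where the norm changes rules an option out.

(A) T(x,y) = (2x, y): v = (1, 0) has norm sqrt((1)^2 + (0)^2) = 1, but T(v) = (2, 0) has norm 2 -- not preserved.
(B) T(x,y) = (x + y, y): v = (0, 1) has norm sqrt((0)^2 + (1)^2) = 1, but T(v) = (1, 1) has norm sqrt(2) -- not preserved.
(C) T(x,y) = (y, x): preserves the norm -- it is an orthogonal map (a rotation/reflection), and (y)^2 + (x)^2 simplifies to x^2 + y^2.
(D) T(x,y) = (x + 1, y + 1): v = (1, 0) has norm sqrt((1)^2 + (0)^2) = 1, but T(v) = (2, 1) has norm sqrt(5) -- not preserved.

Therefore the answer is (C).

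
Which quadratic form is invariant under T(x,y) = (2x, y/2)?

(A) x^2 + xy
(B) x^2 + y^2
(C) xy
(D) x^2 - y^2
C

T multiplies x by 2 and divides y by 2.
Substitute the transformed coordinates into each option and compare with the original:
(A) x^2 + xy  ->  (2x)^2 + (2x)(y/2) = 4x^2 + xy   [differs from x^2 + xy: not invariant]
(B) x^2 + y^2  ->  (2x)^2 + (y/2)^2 = 4x^2 + y^2/4   [differs from x^2 + y^2: not invariant]
(C) xy  ->  (2x)(y/2) = xy   [equals xy: invariant]
(D) x^2 - y^2  ->  (2x)^2 - (y/2)^2 = 4x^2 - y^2/4   [differs from x^2 - y^2: not invariant]

Only option (C), xy, is unchanged by the transformation.
The factors 2 and 1/2 cancel only in the pure product xy.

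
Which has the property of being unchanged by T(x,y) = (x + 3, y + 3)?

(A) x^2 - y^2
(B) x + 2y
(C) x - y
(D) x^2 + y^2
C

An expression E(x,y) is invariant under T if E(T(x,y)) = E(x,y). Here T(x,y) = (x + 3, y + 3).
Substitute the transformed coordinates into each option and compare with the original:
(A) x^2 - y^2  ->  (x + 3)^2 - (y + 3)^2 = x^2 + 6x - y^2 - 6y   [differs from x^2 - y^2: not invariant]
(B) x + 2y  ->  (x + 3) + 2(y + 3) = x + 2y + 9   [differs from x + 2y: not invariant]
(C) x - y  ->  (x + 3) - (y + 3) = x - y   [equals x - y: invariant]
(D) x^2 + y^2  ->  (x + 3)^2 + (y + 3)^2 = x^2 + 6x + y^2 + 6y + 18   [differs from x^2 + y^2: not invariant]

Only option (C), x - y, is unchanged by the transformation.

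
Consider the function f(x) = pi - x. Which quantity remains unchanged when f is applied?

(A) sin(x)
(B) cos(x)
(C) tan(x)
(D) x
A

For f(x) = pi - x:
sin(pi - x) = sin(x), so sine is invariant under this transformation.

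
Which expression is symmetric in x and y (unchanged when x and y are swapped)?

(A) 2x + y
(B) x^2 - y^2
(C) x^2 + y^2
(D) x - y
C

A symmetric expression is unchanged when the variables are permuted; here the transformation to test is the swap (x, y) -> (y, x).
Substitute the transformed coordinates into each option and compare with the original:
(A) 2x + y  ->  2(y) + (x) = x + 2y   [differs from 2x + y: not invariant]
(B) x^2 - y^2  ->  (y)^2 - (x)^2 = -x^2 + y^2   [differs from x^2 - y^2: not invariant]
(C) x^2 + y^2  ->  (y)^2 + (x)^2 = x^2 + y^2   [equals x^2 + y^2: invariant]
(D) x - y  ->  (y) - (x) = -x + y   [differs from x - y: not invariant]

Only option (C), x^2 + y^2, is unchanged by the transformation.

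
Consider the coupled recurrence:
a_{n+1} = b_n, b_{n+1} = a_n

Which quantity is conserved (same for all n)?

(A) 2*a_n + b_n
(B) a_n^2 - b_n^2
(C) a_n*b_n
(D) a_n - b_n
C

Replace a_n by a_{n+1} = b_n and b_n by b_{n+1} = a_n in each option and simplify:
(A) 2*a_n + b_n  ->  2*(b_n) + (a_n) = a_n + 2*b_n   [not conserved]
(B) a_n^2 - b_n^2  ->  (b_n)^2 - (a_n)^2 = -a_n^2 + b_n^2   [not conserved]
(C) a_n*b_n  ->  (b_n)*(a_n) = a_n*b_n   [conserved]
(D) a_n - b_n  ->  (b_n) - (a_n) = -a_n + b_n   [not conserved]

Only (C) a_n*b_n returns to itself after one step, so it is the conserved quantity.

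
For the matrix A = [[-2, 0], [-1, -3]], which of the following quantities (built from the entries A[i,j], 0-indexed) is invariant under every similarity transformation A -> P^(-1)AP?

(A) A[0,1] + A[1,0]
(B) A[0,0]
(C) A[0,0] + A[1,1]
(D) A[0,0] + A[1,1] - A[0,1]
C

A[0,0] + A[1,1] is the trace of A. By the cyclic property of the trace, tr(P^(-1)AP) = tr(APP^(-1)) = tr(A), so it is the same for every matrix similar to A.

The other combinations are not similarity invariants. For example, take P = [[1, 1], [1, 2]] (det P = 1), so P^(-1) = [[2, -1], [-1, 1]] and
B = P^(-1)AP = [[0, 3], [-2, -5]].
Evaluating each option on A and on B:
(A) A[0,1] + A[1,0]: -1 for A, 1 for B -> changes
(B) A[0,0]: -2 for A, 0 for B -> changes
(C) A[0,0] + A[1,1]: -5 for A, -5 for B -> unchanged
(D) A[0,0] + A[1,1] - A[0,1]: -5 for A, -8 for B -> changes

Only (C) A[0,0] + A[1,1] = -5 survives (and it does so for every P, not just this one), so it is the invariant.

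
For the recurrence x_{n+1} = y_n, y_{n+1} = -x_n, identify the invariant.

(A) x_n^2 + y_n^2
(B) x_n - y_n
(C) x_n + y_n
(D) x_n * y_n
A

For the recurrence x_{n+1} = y_n, y_{n+1} = -x_n:

x_{n+1}^2 + y_{n+1}^2 = y_n^2 + (-x_n)^2 = x_n^2 + y_n^2
The sum of squares is conserved (like energy in a harmonic oscillator).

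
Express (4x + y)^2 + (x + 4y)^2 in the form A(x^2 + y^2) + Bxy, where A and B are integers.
17(x^2 + y^2) + 16xy

Expanding: (4x + y)^2 = 16x^2 + 8xy + y^2
(x + 4y)^2 = x^2 + 8xy + 16y^2
Sum = (16+1)(x^2+y^2) + 16xy = 17(x^2 + y^2) + 16xy
This is symmetric in x and y.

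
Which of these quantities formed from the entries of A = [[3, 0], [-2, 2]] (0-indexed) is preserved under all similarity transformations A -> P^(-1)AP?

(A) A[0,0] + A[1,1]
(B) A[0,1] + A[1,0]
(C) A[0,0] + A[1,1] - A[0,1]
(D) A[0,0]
A

A[0,0] + A[1,1] is the trace of A. By the cyclic property of the trace, tr(P^(-1)AP) = tr(APP^(-1)) = tr(A), so it is the same for every matrix similar to A.

The other combinations are not similarity invariants. For example, take P = [[1, 1], [1, 2]] (det P = 1), so P^(-1) = [[2, -1], [-1, 1]] and
B = P^(-1)AP = [[6, 4], [-3, -1]].
Evaluating each option on A and on B:
(A) A[0,0] + A[1,1]: 5 for A, 5 for B -> unchanged
(B) A[0,1] + A[1,0]: -2 for A, 1 for B -> changes
(C) A[0,0] + A[1,1] - A[0,1]: 5 for A, 1 for B -> changes
(D) A[0,0]: 3 for A, 6 for B -> changes

Only (A) A[0,0] + A[1,1] = 5 survives (and it does so for every P, not just this one), so it is the invariant.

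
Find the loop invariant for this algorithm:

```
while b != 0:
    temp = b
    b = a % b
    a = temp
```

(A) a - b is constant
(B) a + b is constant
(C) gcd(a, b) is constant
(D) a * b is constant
C

A loop invariant must hold before the first iteration and be re-established by every execution of the body.

(C) gcd(a, b) is constant: One iteration replaces (a, b) by (b, a mod b). Since a mod b = a - q*b for an integer q, any common divisor of a and b divides b and a mod b, and conversely; hence gcd(b, a mod b) = gcd(a, b). For instance (23, 7) -> (7, 2) keeps gcd = 1. At exit b = 0 and a = gcd of the original inputs.

The other options fail:
(A) a - b is constant: e.g. (a, b) = (23, 7) -> (7, 2): the difference goes from 16 to 5.
(B) a + b is constant: e.g. (a, b) = (23, 7) -> (7, 2): the sum goes from 30 to 9.
(D) a * b is constant: e.g. (a, b) = (23, 7) -> (7, 2): the product goes from 161 to 14.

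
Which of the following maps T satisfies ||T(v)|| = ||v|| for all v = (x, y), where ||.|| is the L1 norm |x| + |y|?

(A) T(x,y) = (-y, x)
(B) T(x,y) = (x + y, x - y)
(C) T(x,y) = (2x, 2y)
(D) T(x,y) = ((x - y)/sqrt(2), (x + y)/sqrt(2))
A

A transformation preserves a norm if ||T(v)|| = ||v|| for every v; a single vector where the norm changes rules an option out.

(A) T(x,y) = (-y, x): preserves the norm -- it only permutes the coordinates and/or flips signs, which leaves |x| + |y| unchanged.
(B) T(x,y) = (x + y, x - y): v = (1, 0) has norm |1| + |0| = 1, but T(v) = (1, 1) has norm 2 -- not preserved.
(C) T(x,y) = (2x, 2y): v = (1, 0) has norm |1| + |0| = 1, but T(v) = (2, 0) has norm 2 -- not preserved.
(D) T(x,y) = ((x - y)/sqrt(2), (x + y)/sqrt(2)): v = (1, 0) has norm |1| + |0| = 1, but T(v) = (sqrt(2)/2, sqrt(2)/2) has norm sqrt(2) -- not preserved.

Therefore the answer is (A).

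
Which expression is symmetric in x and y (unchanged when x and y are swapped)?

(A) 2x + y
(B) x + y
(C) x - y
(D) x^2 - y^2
B

A symmetric expression is unchanged when the variables are permuted; here the transformation to test is the swap (x, y) -> (y, x).
Substitute the transformed coordinates into each option and compare with the original:
(A) 2x + y  ->  2(y) + (x) = x + 2y   [differs from 2x + y: not invariant]
(B) x + y  ->  (y) + (x) = x + y   [equals x + y: invariant]
(C) x - y  ->  (y) - (x) = -x + y   [differs from x - y: not invariant]
(D) x^2 - y^2  ->  (y)^2 - (x)^2 = -x^2 + y^2   [differs from x^2 - y^2: not invariant]

Only option (B), x + y, is unchanged by the transformation.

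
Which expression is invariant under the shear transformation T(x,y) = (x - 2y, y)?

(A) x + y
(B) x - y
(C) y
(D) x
C

Under the shear T(x,y) = (x - 2y, y):
Substitute the transformed coordinates into each option and compare with the original:
(A) x + y  ->  (x - 2y) + (y) = x - y   [differs from x + y: not invariant]
(B) x - y  ->  (x - 2y) - (y) = x - 3y   [differs from x - y: not invariant]
(C) y  ->  (y) = y   [equals y: invariant]
(D) x  ->  (x - 2y) = x - 2y   [differs from x: not invariant]

Only option (C), y, is unchanged by the transformation.
A horizontal shear moves points parallel to the x-axis, so the y-coordinate (and any function of y alone) is unchanged.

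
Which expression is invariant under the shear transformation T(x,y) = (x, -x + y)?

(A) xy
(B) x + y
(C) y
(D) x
D

Under the shear T(x,y) = (x, -x + y):
Substitute the transformed coordinates into each option and compare with the original:
(A) xy  ->  (x)(-x + y) = -x^2 + xy   [differs from xy: not invariant]
(B) x + y  ->  (x) + (-x + y) = y   [differs from x + y: not invariant]
(C) y  ->  (-x + y) = -x + y   [differs from y: not invariant]
(D) x  ->  (x) = x   [equals x: invariant]

Only option (D), x, is unchanged by the transformation.
A vertical shear moves points parallel to the y-axis, so the x-coordinate (and any function of x alone) is unchanged.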